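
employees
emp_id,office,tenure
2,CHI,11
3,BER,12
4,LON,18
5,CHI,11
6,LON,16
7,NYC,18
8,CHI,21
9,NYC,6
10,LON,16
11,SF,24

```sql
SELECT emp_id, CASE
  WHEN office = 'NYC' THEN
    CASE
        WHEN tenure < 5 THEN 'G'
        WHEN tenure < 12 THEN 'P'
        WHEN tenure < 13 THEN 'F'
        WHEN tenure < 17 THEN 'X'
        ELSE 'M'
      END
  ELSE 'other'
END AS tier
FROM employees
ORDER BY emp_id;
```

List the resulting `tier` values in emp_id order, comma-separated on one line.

emp_id=2: office='CHI' → outer ELSE → other
emp_id=3: office='BER' → outer ELSE → other
emp_id=4: office='LON' → outer ELSE → other
emp_id=5: office='CHI' → outer ELSE → other
emp_id=6: office='LON' → outer ELSE → other
emp_id=7: office='NYC' → inner[ELSE] → M
emp_id=8: office='CHI' → outer ELSE → other
emp_id=9: office='NYC' → inner[tenure < 12] → P
emp_id=10: office='LON' → outer ELSE → other
emp_id=11: office='SF' → outer ELSE → other

other, other, other, other, other, M, other, P, other, other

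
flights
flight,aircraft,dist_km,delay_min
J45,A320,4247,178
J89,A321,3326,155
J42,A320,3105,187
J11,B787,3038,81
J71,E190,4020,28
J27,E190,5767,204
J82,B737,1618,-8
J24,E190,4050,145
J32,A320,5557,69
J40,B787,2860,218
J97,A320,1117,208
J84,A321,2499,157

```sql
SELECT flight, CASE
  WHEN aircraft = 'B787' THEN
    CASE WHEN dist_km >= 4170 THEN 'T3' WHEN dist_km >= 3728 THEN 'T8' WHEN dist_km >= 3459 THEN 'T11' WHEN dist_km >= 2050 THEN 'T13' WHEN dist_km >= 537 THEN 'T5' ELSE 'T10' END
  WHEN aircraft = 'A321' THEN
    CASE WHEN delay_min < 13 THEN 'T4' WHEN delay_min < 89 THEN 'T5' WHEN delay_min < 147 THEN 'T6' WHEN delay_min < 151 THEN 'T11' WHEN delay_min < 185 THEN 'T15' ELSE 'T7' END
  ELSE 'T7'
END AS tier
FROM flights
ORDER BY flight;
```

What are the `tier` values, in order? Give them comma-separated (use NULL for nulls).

flight=J11: aircraft='B787' → inner[dist_km >= 2050] → T13
flight=J24: aircraft='E190' → outer ELSE → T7
flight=J27: aircraft='E190' → outer ELSE → T7
flight=J32: aircraft='A320' → outer ELSE → T7
flight=J40: aircraft='B787' → inner[dist_km >= 2050] → T13
flight=J42: aircraft='A320' → outer ELSE → T7
flight=J45: aircraft='A320' → outer ELSE → T7
flight=J71: aircraft='E190' → outer ELSE → T7
flight=J82: aircraft='B737' → outer ELSE → T7
flight=J84: aircraft='A321' → inner[delay_min < 185] → T15
flight=J89: aircraft='A321' → inner[delay_min < 185] → T15
flight=J97: aircraft='A320' → outer ELSE → T7

T13, T7, T7, T7, T13, T7, T7, T7, T7, T15, T15, T7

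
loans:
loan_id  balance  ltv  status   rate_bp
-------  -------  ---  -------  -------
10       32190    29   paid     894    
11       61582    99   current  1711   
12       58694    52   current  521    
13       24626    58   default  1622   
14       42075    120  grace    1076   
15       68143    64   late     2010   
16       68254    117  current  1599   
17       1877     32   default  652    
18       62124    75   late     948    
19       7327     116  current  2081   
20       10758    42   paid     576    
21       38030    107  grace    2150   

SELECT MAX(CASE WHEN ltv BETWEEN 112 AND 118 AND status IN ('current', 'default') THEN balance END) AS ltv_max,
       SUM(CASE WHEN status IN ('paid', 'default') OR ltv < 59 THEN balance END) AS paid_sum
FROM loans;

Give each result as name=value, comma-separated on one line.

[ltv_max: ltv BETWEEN 112 AND 118 AND status IN ('current', 'default')]
loan_id=10: ✗
loan_id=11: ✗
loan_id=12: ✗
loan_id=13: ✗
loan_id=14: ✗
loan_id=15: ✗
loan_id=16: ✓ → 68254
loan_id=17: ✗
loan_id=18: ✗
loan_id=19: ✓ → 7327
loan_id=20: ✗
loan_id=21: ✗
ltv_max = MAX(68254, 7327) = 68254
—
[paid_sum: status IN ('paid', 'default') OR ltv < 59]
loan_id=10: ✓ → 32190
loan_id=11: ✗
loan_id=12: ✓ → 58694
loan_id=13: ✓ → 24626
loan_id=14: ✗
loan_id=15: ✗
loan_id=16: ✗
loan_id=17: ✓ → 1877
loan_id=18: ✗
loan_id=19: ✗
loan_id=20: ✓ → 10758
loan_id=21: ✗
paid_sum = 32190 + 58694 + 24626 + 1877 + 10758 = 128145

ltv_max=68254, paid_sum=128145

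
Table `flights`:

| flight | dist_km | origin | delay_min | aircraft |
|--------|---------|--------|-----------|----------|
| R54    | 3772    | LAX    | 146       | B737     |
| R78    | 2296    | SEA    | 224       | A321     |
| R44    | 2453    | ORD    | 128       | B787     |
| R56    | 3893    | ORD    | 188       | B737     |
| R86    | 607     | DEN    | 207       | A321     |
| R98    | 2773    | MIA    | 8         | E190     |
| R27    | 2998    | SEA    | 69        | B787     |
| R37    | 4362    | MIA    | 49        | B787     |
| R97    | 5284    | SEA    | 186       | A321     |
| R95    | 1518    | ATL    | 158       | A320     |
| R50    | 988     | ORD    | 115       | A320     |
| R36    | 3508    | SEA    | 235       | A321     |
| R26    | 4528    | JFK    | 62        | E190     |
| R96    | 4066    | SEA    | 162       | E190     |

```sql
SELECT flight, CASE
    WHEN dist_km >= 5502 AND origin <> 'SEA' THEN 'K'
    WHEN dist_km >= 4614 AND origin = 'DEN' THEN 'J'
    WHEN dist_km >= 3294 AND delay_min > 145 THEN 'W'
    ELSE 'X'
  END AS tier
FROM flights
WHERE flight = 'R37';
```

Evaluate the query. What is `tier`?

X

flight = R37: dist_km=4362, origin=MIA, delay_min=49, aircraft=B787.
dist_km >= 5502 AND origin <> 'SEA' → false
dist_km >= 4614 AND origin = 'DEN' → false
dist_km >= 3294 AND delay_min > 145 → false
No prior WHEN matched → ELSE → X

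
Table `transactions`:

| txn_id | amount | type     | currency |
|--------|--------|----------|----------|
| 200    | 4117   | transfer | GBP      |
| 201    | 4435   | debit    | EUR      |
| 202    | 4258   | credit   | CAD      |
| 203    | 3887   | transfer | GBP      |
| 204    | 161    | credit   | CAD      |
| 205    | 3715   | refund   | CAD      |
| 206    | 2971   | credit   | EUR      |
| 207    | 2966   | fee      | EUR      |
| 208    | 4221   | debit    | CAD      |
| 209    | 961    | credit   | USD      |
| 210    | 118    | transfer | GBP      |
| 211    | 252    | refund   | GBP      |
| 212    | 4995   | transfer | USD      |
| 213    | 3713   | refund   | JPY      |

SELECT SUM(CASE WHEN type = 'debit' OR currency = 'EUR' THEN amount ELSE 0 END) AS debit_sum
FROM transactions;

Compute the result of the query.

14593

txn_id=200: ✗
txn_id=201: ✓ → 4435
txn_id=202: ✗
txn_id=203: ✗
txn_id=204: ✗
txn_id=205: ✗
txn_id=206: ✓ → 2971
txn_id=207: ✓ → 2966
txn_id=208: ✓ → 4221
txn_id=209: ✗
txn_id=210: ✗
txn_id=211: ✗
txn_id=212: ✗
txn_id=213: ✗
debit_sum = 4435 + 2971 + 2966 + 4221 = 14593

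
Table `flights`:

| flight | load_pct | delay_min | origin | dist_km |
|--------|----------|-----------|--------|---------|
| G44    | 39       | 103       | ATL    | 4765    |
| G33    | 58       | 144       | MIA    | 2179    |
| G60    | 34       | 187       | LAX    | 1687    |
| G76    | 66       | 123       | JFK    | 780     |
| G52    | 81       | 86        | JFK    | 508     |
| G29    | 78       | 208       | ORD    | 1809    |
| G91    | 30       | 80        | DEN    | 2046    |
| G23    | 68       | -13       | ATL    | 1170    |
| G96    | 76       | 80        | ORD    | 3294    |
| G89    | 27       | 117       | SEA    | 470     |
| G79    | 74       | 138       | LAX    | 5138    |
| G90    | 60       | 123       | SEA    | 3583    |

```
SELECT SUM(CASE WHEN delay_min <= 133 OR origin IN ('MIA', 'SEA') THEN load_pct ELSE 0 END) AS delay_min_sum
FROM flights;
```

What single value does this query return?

505

flight=G44: ✓ → 39
flight=G33: ✓ → 58
flight=G60: ✗
flight=G76: ✓ → 66
flight=G52: ✓ → 81
flight=G29: ✗
flight=G91: ✓ → 30
flight=G23: ✓ → 68
flight=G96: ✓ → 76
flight=G89: ✓ → 27
flight=G79: ✗
flight=G90: ✓ → 60
delay_min_sum = 39 + 58 + 66 + 81 + 30 + 68 + 76 + 27 + 60 = 505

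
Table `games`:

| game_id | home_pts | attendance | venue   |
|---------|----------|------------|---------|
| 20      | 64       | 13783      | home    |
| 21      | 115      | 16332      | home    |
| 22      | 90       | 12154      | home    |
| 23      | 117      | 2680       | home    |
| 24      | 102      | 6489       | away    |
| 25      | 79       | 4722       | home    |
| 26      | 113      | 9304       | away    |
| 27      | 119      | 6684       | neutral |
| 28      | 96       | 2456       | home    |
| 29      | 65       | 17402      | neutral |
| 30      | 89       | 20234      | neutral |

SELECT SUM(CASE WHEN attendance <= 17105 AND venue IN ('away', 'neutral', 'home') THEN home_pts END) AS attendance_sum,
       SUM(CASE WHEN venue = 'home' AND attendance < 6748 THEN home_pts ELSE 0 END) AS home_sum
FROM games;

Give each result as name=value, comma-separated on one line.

[attendance_sum: attendance <= 17105 AND venue IN ('away', 'neutral', 'home')]
game_id=20: ✓ → 64
game_id=21: ✓ → 115
game_id=22: ✓ → 90
game_id=23: ✓ → 117
game_id=24: ✓ → 102
game_id=25: ✓ → 79
game_id=26: ✓ → 113
game_id=27: ✓ → 119
game_id=28: ✓ → 96
game_id=29: ✗
game_id=30: ✗
attendance_sum = 64 + 115 + 90 + 117 + 102 + 79 + 113 + 119 + 96 = 895
—
[home_sum: venue = 'home' AND attendance < 6748]
game_id=20: ✗
game_id=21: ✗
game_id=22: ✗
game_id=23: ✓ → 117
game_id=24: ✗
game_id=25: ✓ → 79
game_id=26: ✗
game_id=27: ✗
game_id=28: ✓ → 96
game_id=29: ✗
game_id=30: ✗
home_sum = 117 + 79 + 96 = 292

attendance_sum=895, home_sum=292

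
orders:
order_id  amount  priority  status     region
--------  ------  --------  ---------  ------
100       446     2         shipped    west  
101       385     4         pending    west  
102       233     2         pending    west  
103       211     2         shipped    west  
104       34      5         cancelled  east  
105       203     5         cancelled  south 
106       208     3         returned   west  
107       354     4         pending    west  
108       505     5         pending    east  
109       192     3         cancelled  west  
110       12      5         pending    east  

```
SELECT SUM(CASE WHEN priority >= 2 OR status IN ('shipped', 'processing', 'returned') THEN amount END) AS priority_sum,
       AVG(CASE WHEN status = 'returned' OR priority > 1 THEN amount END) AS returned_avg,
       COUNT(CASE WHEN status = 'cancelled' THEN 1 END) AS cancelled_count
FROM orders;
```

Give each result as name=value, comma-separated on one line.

priority_sum=2783, returned_avg=253, cancelled_count=3

[priority_sum: priority >= 2 OR status IN ('shipped', 'processing', 'returned')]
order_id=100: ✓ → 446
order_id=101: ✓ → 385
order_id=102: ✓ → 233
order_id=103: ✓ → 211
order_id=104: ✓ → 34
order_id=105: ✓ → 203
order_id=106: ✓ → 208
order_id=107: ✓ → 354
order_id=108: ✓ → 505
order_id=109: ✓ → 192
order_id=110: ✓ → 12
priority_sum = 446 + 385 + 233 + 211 + 34 + 203 + 208 + 354 + 505 + 192 + 12 = 2783
—
[returned_avg: status = 'returned' OR priority > 1]
order_id=100: ✓ → 446
order_id=101: ✓ → 385
order_id=102: ✓ → 233
order_id=103: ✓ → 211
order_id=104: ✓ → 34
order_id=105: ✓ → 203
order_id=106: ✓ → 208
order_id=107: ✓ → 354
order_id=108: ✓ → 505
order_id=109: ✓ → 192
order_id=110: ✓ → 12
returned_avg = (446 + 385 + 233 + 211 + 34 + 203 + 208 + 354 + 505 + 192 + 12) / 11 = 253
—
[cancelled_count: status = 'cancelled']
order_id=100: ✗
order_id=101: ✗
order_id=102: ✗
order_id=103: ✗
order_id=104: ✓ → 1
order_id=105: ✓ → 1
order_id=106: ✗
order_id=107: ✗
order_id=108: ✗
order_id=109: ✓ → 1
order_id=110: ✗
cancelled_count = COUNT(1, 1, 1) = 3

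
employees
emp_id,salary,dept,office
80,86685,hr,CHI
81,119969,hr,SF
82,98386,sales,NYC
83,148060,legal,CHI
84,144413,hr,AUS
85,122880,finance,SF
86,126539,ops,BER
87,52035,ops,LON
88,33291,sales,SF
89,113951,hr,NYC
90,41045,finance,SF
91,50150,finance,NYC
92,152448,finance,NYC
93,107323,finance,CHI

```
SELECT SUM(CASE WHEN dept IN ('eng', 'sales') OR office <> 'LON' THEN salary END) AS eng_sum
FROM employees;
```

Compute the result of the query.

1345140

emp_id=80: ✓ → 86685
emp_id=81: ✓ → 119969
emp_id=82: ✓ → 98386
emp_id=83: ✓ → 148060
emp_id=84: ✓ → 144413
emp_id=85: ✓ → 122880
emp_id=86: ✓ → 126539
emp_id=87: ✗
emp_id=88: ✓ → 33291
emp_id=89: ✓ → 113951
emp_id=90: ✓ → 41045
emp_id=91: ✓ → 50150
emp_id=92: ✓ → 152448
emp_id=93: ✓ → 107323
eng_sum = 86685 + 119969 + 98386 + 148060 + 144413 + 122880 + 126539 + 33291 + 113951 + 41045 + 50150 + 152448 + 107323 = 1345140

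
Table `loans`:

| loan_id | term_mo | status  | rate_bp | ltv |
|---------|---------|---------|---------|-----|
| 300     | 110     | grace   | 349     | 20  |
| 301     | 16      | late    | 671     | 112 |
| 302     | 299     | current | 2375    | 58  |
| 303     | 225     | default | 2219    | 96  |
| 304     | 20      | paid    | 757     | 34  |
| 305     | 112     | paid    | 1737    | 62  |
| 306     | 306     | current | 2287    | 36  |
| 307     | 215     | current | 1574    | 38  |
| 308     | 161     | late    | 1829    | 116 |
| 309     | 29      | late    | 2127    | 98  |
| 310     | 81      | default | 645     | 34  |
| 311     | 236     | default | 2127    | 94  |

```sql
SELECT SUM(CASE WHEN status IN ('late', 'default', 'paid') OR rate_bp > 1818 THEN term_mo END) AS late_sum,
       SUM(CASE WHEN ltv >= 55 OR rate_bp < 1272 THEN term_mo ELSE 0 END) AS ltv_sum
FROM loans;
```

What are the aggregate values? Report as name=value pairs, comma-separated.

[late_sum: status IN ('late', 'default', 'paid') OR rate_bp > 1818]
loan_id=300: ✗
loan_id=301: ✓ → 16
loan_id=302: ✓ → 299
loan_id=303: ✓ → 225
loan_id=304: ✓ → 20
loan_id=305: ✓ → 112
loan_id=306: ✓ → 306
loan_id=307: ✗
loan_id=308: ✓ → 161
loan_id=309: ✓ → 29
loan_id=310: ✓ → 81
loan_id=311: ✓ → 236
late_sum = 16 + 299 + 225 + 20 + 112 + 306 + 161 + 29 + 81 + 236 = 1485
—
[ltv_sum: ltv >= 55 OR rate_bp < 1272]
loan_id=300: ✓ → 110
loan_id=301: ✓ → 16
loan_id=302: ✓ → 299
loan_id=303: ✓ → 225
loan_id=304: ✓ → 20
loan_id=305: ✓ → 112
loan_id=306: ✗
loan_id=307: ✗
loan_id=308: ✓ → 161
loan_id=309: ✓ → 29
loan_id=310: ✓ → 81
loan_id=311: ✓ → 236
ltv_sum = 110 + 16 + 299 + 225 + 20 + 112 + 161 + 29 + 81 + 236 = 1289

late_sum=1485, ltv_sum=1289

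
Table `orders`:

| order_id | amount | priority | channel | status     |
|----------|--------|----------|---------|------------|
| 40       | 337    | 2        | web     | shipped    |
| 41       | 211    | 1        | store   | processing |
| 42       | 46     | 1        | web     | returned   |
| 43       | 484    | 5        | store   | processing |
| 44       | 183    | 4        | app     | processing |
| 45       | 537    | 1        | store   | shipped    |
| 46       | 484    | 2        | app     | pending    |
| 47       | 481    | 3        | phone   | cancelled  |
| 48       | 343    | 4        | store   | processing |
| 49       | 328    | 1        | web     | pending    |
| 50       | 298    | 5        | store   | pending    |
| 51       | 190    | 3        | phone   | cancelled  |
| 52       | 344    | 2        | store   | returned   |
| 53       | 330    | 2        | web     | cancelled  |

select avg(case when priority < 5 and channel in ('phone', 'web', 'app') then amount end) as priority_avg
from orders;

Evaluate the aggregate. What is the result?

order_id=40: ✓ → 337
order_id=41: ✗
order_id=42: ✓ → 46
order_id=43: ✗
order_id=44: ✓ → 183
order_id=45: ✗
order_id=46: ✓ → 484
order_id=47: ✓ → 481
order_id=48: ✗
order_id=49: ✓ → 328
order_id=50: ✗
order_id=51: ✓ → 190
order_id=52: ✗
order_id=53: ✓ → 330
priority_avg = (337 + 46 + 183 + 484 + 481 + 328 + 190 + 330) / 8 = 297.375

297.375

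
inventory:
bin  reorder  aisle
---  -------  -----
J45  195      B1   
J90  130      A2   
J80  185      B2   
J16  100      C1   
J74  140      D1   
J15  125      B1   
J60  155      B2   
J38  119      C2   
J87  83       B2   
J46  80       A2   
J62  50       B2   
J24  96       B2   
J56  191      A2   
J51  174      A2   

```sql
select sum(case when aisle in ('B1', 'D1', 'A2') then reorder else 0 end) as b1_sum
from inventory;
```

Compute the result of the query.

bin=J45: ✓ → 195
bin=J90: ✓ → 130
bin=J80: ✗
bin=J16: ✗
bin=J74: ✓ → 140
bin=J15: ✓ → 125
bin=J60: ✗
bin=J38: ✗
bin=J87: ✗
bin=J46: ✓ → 80
bin=J62: ✗
bin=J24: ✗
bin=J56: ✓ → 191
bin=J51: ✓ → 174
b1_sum = 195 + 130 + 140 + 125 + 80 + 191 + 174 = 1035

1035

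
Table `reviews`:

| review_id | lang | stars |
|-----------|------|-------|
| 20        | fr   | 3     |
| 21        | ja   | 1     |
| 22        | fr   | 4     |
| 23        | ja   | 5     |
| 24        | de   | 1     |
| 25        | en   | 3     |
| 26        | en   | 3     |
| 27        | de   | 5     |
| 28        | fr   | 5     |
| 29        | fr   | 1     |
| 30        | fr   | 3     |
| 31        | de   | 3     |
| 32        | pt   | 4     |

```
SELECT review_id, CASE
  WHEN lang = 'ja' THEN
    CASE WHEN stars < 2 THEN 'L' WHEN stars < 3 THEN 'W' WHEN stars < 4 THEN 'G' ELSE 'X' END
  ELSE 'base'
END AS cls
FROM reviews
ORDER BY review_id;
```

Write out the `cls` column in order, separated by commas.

base, L, base, X, base, base, base, base, base, base, base, base, base

review_id=20: lang='fr' → outer ELSE → base
review_id=21: lang='ja' → inner[stars < 2] → L
review_id=22: lang='fr' → outer ELSE → base
review_id=23: lang='ja' → inner[ELSE] → X
review_id=24: lang='de' → outer ELSE → base
review_id=25: lang='en' → outer ELSE → base
review_id=26: lang='en' → outer ELSE → base
review_id=27: lang='de' → outer ELSE → base
review_id=28: lang='fr' → outer ELSE → base
review_id=29: lang='fr' → outer ELSE → base
review_id=30: lang='fr' → outer ELSE → base
review_id=31: lang='de' → outer ELSE → base
review_id=32: lang='pt' → outer ELSE → base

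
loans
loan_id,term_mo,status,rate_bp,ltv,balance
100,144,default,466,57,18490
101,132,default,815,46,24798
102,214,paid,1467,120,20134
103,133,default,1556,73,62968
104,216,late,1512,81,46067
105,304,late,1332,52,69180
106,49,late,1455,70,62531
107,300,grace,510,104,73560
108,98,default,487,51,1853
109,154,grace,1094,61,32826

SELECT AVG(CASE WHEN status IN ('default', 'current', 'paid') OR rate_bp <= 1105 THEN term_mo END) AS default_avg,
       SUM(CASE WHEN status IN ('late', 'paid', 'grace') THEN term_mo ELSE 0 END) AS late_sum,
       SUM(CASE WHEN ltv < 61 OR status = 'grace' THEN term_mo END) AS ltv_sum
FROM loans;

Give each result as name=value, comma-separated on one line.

[default_avg: status IN ('default', 'current', 'paid') OR rate_bp <= 1105]
loan_id=100: ✓ → 144
loan_id=101: ✓ → 132
loan_id=102: ✓ → 214
loan_id=103: ✓ → 133
loan_id=104: ✗
loan_id=105: ✗
loan_id=106: ✗
loan_id=107: ✓ → 300
loan_id=108: ✓ → 98
loan_id=109: ✓ → 154
default_avg = (144 + 132 + 214 + 133 + 300 + 98 + 154) / 7 = 167.8571428571
—
[late_sum: status IN ('late', 'paid', 'grace')]
loan_id=100: ✗
loan_id=101: ✗
loan_id=102: ✓ → 214
loan_id=103: ✗
loan_id=104: ✓ → 216
loan_id=105: ✓ → 304
loan_id=106: ✓ → 49
loan_id=107: ✓ → 300
loan_id=108: ✗
loan_id=109: ✓ → 154
late_sum = 214 + 216 + 304 + 49 + 300 + 154 = 1237
—
[ltv_sum: ltv < 61 OR status = 'grace']
loan_id=100: ✓ → 144
loan_id=101: ✓ → 132
loan_id=102: ✗
loan_id=103: ✗
loan_id=104: ✗
loan_id=105: ✓ → 304
loan_id=106: ✗
loan_id=107: ✓ → 300
loan_id=108: ✓ → 98
loan_id=109: ✓ → 154
ltv_sum = 144 + 132 + 304 + 300 + 98 + 154 = 1132

default_avg=167.8571428571, late_sum=1237, ltv_sum=1132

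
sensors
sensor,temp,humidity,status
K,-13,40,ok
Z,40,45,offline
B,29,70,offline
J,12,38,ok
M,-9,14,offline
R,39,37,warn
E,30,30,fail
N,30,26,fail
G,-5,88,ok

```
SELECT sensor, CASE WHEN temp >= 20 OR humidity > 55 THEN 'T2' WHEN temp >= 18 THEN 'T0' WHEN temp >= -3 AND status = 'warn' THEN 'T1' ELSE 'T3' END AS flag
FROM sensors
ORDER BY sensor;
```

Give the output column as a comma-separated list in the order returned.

T2, T2, T2, T3, T3, T3, T2, T2, T2

sensor=B: temp >= 20 OR humidity > 55 → T2
sensor=E: temp >= 20 OR humidity > 55 → T2
sensor=G: temp >= 20 OR humidity > 55 → T2
sensor=J: ELSE → T3
sensor=K: ELSE → T3
sensor=M: ELSE → T3
sensor=N: temp >= 20 OR humidity > 55 → T2
sensor=R: temp >= 20 OR humidity > 55 → T2
sensor=Z: temp >= 20 OR humidity > 55 → T2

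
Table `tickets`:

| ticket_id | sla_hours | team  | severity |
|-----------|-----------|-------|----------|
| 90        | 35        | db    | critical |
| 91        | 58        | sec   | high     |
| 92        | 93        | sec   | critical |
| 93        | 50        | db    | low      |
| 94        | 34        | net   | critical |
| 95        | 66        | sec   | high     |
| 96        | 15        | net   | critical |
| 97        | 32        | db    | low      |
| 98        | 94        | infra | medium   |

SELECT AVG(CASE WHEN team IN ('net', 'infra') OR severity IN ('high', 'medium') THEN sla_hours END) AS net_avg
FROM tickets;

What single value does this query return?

ticket_id=90: ✗
ticket_id=91: ✓ → 58
ticket_id=92: ✗
ticket_id=93: ✗
ticket_id=94: ✓ → 34
ticket_id=95: ✓ → 66
ticket_id=96: ✓ → 15
ticket_id=97: ✗
ticket_id=98: ✓ → 94
net_avg = (58 + 34 + 66 + 15 + 94) / 5 = 53.4

53.4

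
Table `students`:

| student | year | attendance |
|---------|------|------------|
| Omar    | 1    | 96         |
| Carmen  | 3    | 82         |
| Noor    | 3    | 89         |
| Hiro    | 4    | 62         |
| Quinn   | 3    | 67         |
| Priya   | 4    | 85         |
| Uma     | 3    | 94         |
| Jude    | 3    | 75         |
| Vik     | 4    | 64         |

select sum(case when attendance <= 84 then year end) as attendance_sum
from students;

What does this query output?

17

student=Omar: ✗
student=Carmen: ✓ → 3
student=Noor: ✗
student=Hiro: ✓ → 4
student=Quinn: ✓ → 3
student=Priya: ✗
student=Uma: ✗
student=Jude: ✓ → 3
student=Vik: ✓ → 4
attendance_sum = 3 + 4 + 3 + 3 + 4 = 17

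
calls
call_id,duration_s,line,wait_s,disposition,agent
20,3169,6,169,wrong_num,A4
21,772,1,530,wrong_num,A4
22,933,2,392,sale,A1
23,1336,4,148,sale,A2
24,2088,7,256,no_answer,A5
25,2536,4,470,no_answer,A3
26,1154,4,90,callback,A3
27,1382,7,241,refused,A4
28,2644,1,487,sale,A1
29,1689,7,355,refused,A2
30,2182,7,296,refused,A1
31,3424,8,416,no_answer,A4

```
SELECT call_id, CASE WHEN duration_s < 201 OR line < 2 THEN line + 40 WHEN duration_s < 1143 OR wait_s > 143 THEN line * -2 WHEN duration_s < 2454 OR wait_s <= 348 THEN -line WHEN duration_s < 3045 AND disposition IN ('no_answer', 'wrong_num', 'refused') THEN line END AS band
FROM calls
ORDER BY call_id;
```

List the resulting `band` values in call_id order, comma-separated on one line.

call_id=20: duration_s < 1143 OR wait_s > 143 → -12
call_id=21: duration_s < 201 OR line < 2 → 41
call_id=22: duration_s < 1143 OR wait_s > 143 → -4
call_id=23: duration_s < 1143 OR wait_s > 143 → -8
call_id=24: duration_s < 1143 OR wait_s > 143 → -14
call_id=25: duration_s < 1143 OR wait_s > 143 → -8
call_id=26: duration_s < 2454 OR wait_s <= 348 → -4
call_id=27: duration_s < 1143 OR wait_s > 143 → -14
call_id=28: duration_s < 201 OR line < 2 → 41
call_id=29: duration_s < 1143 OR wait_s > 143 → -14
call_id=30: duration_s < 1143 OR wait_s > 143 → -14
call_id=31: duration_s < 1143 OR wait_s > 143 → -16

-12, 41, -4, -8, -14, -8, -4, -14, 41, -14, -14, -16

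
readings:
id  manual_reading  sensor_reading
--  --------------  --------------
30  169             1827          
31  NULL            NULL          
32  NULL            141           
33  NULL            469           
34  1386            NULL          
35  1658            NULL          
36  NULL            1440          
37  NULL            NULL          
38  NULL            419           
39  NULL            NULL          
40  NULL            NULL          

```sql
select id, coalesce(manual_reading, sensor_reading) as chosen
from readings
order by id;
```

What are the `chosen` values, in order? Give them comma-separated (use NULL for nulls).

id=30: manual_reading=169 → 169
id=31: manual_reading=NULL, sensor_reading=NULL (all NULL) → NULL
id=32: manual_reading=NULL, sensor_reading=141 → 141
id=33: manual_reading=NULL, sensor_reading=469 → 469
id=34: manual_reading=1386 → 1386
id=35: manual_reading=1658 → 1658
id=36: manual_reading=NULL, sensor_reading=1440 → 1440
id=37: manual_reading=NULL, sensor_reading=NULL (all NULL) → NULL
id=38: manual_reading=NULL, sensor_reading=419 → 419
id=39: manual_reading=NULL, sensor_reading=NULL (all NULL) → NULL
id=40: manual_reading=NULL, sensor_reading=NULL (all NULL) → NULL

169, NULL, 141, 469, 1386, 1658, 1440, NULL, 419, NULL, NULL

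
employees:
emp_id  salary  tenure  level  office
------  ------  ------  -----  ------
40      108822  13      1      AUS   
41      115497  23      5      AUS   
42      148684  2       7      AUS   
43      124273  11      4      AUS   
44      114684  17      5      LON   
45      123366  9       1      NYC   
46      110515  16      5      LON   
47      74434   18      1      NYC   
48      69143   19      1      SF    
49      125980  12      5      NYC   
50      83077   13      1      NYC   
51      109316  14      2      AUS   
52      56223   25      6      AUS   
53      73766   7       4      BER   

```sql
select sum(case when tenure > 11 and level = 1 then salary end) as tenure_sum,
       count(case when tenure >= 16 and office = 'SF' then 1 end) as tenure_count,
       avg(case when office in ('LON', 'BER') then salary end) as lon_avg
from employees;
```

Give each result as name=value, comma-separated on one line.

tenure_sum=335476, tenure_count=1, lon_avg=99655

[tenure_sum: tenure > 11 and level = 1]
emp_id=40: ✓ → 108822
emp_id=41: ✗
emp_id=42: ✗
emp_id=43: ✗
emp_id=44: ✗
emp_id=45: ✗
emp_id=46: ✗
emp_id=47: ✓ → 74434
emp_id=48: ✓ → 69143
emp_id=49: ✗
emp_id=50: ✓ → 83077
emp_id=51: ✗
emp_id=52: ✗
emp_id=53: ✗
tenure_sum = 108822 + 74434 + 69143 + 83077 = 335476
—
[tenure_count: tenure >= 16 and office = 'SF']
emp_id=40: ✗
emp_id=41: ✗
emp_id=42: ✗
emp_id=43: ✗
emp_id=44: ✗
emp_id=45: ✗
emp_id=46: ✗
emp_id=47: ✗
emp_id=48: ✓ → 1
emp_id=49: ✗
emp_id=50: ✗
emp_id=51: ✗
emp_id=52: ✗
emp_id=53: ✗
tenure_count = COUNT(1) = 1
—
[lon_avg: office in ('LON', 'BER')]
emp_id=40: ✗
emp_id=41: ✗
emp_id=42: ✗
emp_id=43: ✗
emp_id=44: ✓ → 114684
emp_id=45: ✗
emp_id=46: ✓ → 110515
emp_id=47: ✗
emp_id=48: ✗
emp_id=49: ✗
emp_id=50: ✗
emp_id=51: ✗
emp_id=52: ✗
emp_id=53: ✓ → 73766
lon_avg = (114684 + 110515 + 73766) / 3 = 99655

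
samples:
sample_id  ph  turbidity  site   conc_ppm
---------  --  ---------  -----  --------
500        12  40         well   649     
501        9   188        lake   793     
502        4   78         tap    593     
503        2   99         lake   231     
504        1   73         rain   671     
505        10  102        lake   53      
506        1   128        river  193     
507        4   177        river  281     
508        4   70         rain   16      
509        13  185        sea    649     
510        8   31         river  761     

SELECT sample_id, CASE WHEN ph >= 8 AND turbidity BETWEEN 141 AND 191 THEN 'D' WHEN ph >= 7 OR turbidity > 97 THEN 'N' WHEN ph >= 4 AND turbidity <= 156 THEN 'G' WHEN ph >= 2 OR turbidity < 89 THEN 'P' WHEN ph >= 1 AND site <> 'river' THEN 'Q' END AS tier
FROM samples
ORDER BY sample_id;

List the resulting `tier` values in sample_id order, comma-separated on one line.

N, D, G, N, P, N, N, N, G, D, N

sample_id=500: ph >= 7 OR turbidity > 97 → N
sample_id=501: ph >= 8 AND turbidity BETWEEN 141 AND 191 → D
sample_id=502: ph >= 4 AND turbidity <= 156 → G
sample_id=503: ph >= 7 OR turbidity > 97 → N
sample_id=504: ph >= 2 OR turbidity < 89 → P
sample_id=505: ph >= 7 OR turbidity > 97 → N
sample_id=506: ph >= 7 OR turbidity > 97 → N
sample_id=507: ph >= 7 OR turbidity > 97 → N
sample_id=508: ph >= 4 AND turbidity <= 156 → G
sample_id=509: ph >= 8 AND turbidity BETWEEN 141 AND 191 → D
sample_id=510: ph >= 7 OR turbidity > 97 → N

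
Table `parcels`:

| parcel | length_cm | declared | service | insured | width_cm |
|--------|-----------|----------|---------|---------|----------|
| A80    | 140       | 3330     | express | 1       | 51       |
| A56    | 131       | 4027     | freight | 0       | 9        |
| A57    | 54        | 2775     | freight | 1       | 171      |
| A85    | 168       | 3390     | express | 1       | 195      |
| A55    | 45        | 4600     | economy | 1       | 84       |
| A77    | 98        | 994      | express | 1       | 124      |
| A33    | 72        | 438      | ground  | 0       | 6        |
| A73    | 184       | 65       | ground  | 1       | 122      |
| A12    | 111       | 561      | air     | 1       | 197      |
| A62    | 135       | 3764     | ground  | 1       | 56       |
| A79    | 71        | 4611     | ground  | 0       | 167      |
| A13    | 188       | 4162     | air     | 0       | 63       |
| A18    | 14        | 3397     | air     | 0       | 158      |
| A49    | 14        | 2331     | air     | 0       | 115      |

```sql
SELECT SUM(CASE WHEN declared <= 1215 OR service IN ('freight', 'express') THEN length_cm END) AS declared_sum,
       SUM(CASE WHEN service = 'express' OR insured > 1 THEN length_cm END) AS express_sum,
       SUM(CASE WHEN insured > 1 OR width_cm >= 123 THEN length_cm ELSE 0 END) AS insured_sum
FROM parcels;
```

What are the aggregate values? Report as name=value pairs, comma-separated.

declared_sum=958, express_sum=406, insured_sum=516

[declared_sum: declared <= 1215 OR service IN ('freight', 'express')]
parcel=A80: ✓ → 140
parcel=A56: ✓ → 131
parcel=A57: ✓ → 54
parcel=A85: ✓ → 168
parcel=A55: ✗
parcel=A77: ✓ → 98
parcel=A33: ✓ → 72
parcel=A73: ✓ → 184
parcel=A12: ✓ → 111
parcel=A62: ✗
parcel=A79: ✗
parcel=A13: ✗
parcel=A18: ✗
parcel=A49: ✗
declared_sum = 140 + 131 + 54 + 168 + 98 + 72 + 184 + 111 = 958
—
[express_sum: service = 'express' OR insured > 1]
parcel=A80: ✓ → 140
parcel=A56: ✗
parcel=A57: ✗
parcel=A85: ✓ → 168
parcel=A55: ✗
parcel=A77: ✓ → 98
parcel=A33: ✗
parcel=A73: ✗
parcel=A12: ✗
parcel=A62: ✗
parcel=A79: ✗
parcel=A13: ✗
parcel=A18: ✗
parcel=A49: ✗
express_sum = 140 + 168 + 98 = 406
—
[insured_sum: insured > 1 OR width_cm >= 123]
parcel=A80: ✗
parcel=A56: ✗
parcel=A57: ✓ → 54
parcel=A85: ✓ → 168
parcel=A55: ✗
parcel=A77: ✓ → 98
parcel=A33: ✗
parcel=A73: ✗
parcel=A12: ✓ → 111
parcel=A62: ✗
parcel=A79: ✓ → 71
parcel=A13: ✗
parcel=A18: ✓ → 14
parcel=A49: ✗
insured_sum = 54 + 168 + 98 + 111 + 71 + 14 = 516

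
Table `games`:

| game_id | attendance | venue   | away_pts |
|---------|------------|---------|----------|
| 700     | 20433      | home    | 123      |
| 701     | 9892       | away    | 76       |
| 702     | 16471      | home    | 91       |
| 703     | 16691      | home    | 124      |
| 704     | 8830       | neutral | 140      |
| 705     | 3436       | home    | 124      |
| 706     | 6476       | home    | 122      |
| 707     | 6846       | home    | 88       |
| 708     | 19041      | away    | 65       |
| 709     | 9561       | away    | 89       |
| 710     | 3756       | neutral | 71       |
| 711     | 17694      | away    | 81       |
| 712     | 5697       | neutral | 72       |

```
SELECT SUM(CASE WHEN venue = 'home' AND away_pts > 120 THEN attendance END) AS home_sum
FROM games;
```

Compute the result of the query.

game_id=700: ✓ → 20433
game_id=701: ✗
game_id=702: ✗
game_id=703: ✓ → 16691
game_id=704: ✗
game_id=705: ✓ → 3436
game_id=706: ✓ → 6476
game_id=707: ✗
game_id=708: ✗
game_id=709: ✗
game_id=710: ✗
game_id=711: ✗
game_id=712: ✗
home_sum = 20433 + 16691 + 3436 + 6476 = 47036

47036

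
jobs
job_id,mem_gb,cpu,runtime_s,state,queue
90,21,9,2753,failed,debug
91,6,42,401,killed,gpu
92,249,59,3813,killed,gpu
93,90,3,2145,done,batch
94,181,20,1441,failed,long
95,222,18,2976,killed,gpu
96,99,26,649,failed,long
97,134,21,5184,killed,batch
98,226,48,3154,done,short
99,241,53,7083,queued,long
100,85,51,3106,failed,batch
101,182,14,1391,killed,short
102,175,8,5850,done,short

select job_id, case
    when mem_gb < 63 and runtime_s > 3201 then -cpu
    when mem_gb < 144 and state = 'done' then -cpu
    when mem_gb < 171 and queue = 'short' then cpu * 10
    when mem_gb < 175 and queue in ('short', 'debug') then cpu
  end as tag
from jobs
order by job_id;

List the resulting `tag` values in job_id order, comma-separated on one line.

9, NULL, NULL, -3, NULL, NULL, NULL, NULL, NULL, NULL, NULL, NULL, NULL

job_id=90: mem_gb < 175 and queue in ('short', 'debug') → 9
job_id=91: (no match → NULL) → NULL
job_id=92: (no match → NULL) → NULL
job_id=93: mem_gb < 144 and state = 'done' → -3
job_id=94: (no match → NULL) → NULL
job_id=95: (no match → NULL) → NULL
job_id=96: (no match → NULL) → NULL
job_id=97: (no match → NULL) → NULL
job_id=98: (no match → NULL) → NULL
job_id=99: (no match → NULL) → NULL
job_id=100: (no match → NULL) → NULL
job_id=101: (no match → NULL) → NULL
job_id=102: (no match → NULL) → NULL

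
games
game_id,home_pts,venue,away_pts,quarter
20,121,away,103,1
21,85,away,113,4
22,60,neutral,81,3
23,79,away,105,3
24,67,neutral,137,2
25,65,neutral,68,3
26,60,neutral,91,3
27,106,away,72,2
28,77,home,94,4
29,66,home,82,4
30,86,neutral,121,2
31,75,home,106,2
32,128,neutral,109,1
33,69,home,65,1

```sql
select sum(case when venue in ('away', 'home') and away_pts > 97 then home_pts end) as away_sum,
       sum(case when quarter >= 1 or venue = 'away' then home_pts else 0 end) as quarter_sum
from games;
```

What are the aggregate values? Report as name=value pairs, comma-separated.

away_sum=360, quarter_sum=1144

[away_sum: venue in ('away', 'home') and away_pts > 97]
game_id=20: ✓ → 121
game_id=21: ✓ → 85
game_id=22: ✗
game_id=23: ✓ → 79
game_id=24: ✗
game_id=25: ✗
game_id=26: ✗
game_id=27: ✗
game_id=28: ✗
game_id=29: ✗
game_id=30: ✗
game_id=31: ✓ → 75
game_id=32: ✗
game_id=33: ✗
away_sum = 121 + 85 + 79 + 75 = 360
—
[quarter_sum: quarter >= 1 or venue = 'away']
game_id=20: ✓ → 121
game_id=21: ✓ → 85
game_id=22: ✓ → 60
game_id=23: ✓ → 79
game_id=24: ✓ → 67
game_id=25: ✓ → 65
game_id=26: ✓ → 60
game_id=27: ✓ → 106
game_id=28: ✓ → 77
game_id=29: ✓ → 66
game_id=30: ✓ → 86
game_id=31: ✓ → 75
game_id=32: ✓ → 128
game_id=33: ✓ → 69
quarter_sum = 121 + 85 + 60 + 79 + 67 + 65 + 60 + 106 + 77 + 66 + 86 + 75 + 128 + 69 = 1144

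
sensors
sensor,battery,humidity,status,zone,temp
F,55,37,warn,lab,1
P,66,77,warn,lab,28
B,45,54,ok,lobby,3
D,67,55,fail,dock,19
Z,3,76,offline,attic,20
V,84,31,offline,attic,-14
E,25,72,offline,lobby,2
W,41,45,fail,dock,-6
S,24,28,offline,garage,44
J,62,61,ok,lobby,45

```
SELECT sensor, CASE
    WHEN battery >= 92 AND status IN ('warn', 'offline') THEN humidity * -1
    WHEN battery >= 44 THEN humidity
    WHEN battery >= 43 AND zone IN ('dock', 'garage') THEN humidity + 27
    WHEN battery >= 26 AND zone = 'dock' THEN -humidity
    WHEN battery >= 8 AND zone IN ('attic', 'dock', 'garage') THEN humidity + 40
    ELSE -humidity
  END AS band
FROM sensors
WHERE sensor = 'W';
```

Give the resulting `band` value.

-45

sensor = W: battery=41, humidity=45, status=fail, zone=dock, temp=-6.
battery >= 92 AND status IN ('warn', 'offline') → false
battery >= 44 → false
battery >= 43 AND zone IN ('dock', 'garage') → false
battery >= 26 AND zone = 'dock' → true → -45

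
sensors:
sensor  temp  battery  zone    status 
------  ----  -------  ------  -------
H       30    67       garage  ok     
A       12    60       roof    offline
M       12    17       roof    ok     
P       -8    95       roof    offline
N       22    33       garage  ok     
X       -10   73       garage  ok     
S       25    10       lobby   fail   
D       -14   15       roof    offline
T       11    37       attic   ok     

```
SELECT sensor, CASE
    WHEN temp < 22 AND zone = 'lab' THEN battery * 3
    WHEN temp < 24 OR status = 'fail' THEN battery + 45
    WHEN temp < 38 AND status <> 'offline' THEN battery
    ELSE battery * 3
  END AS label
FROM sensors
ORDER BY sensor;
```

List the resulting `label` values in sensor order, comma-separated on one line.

105, 60, 67, 62, 78, 140, 55, 82, 118

sensor=A: temp < 24 OR status = 'fail' → 105
sensor=D: temp < 24 OR status = 'fail' → 60
sensor=H: temp < 38 AND status <> 'offline' → 67
sensor=M: temp < 24 OR status = 'fail' → 62
sensor=N: temp < 24 OR status = 'fail' → 78
sensor=P: temp < 24 OR status = 'fail' → 140
sensor=S: temp < 24 OR status = 'fail' → 55
sensor=T: temp < 24 OR status = 'fail' → 82
sensor=X: temp < 24 OR status = 'fail' → 118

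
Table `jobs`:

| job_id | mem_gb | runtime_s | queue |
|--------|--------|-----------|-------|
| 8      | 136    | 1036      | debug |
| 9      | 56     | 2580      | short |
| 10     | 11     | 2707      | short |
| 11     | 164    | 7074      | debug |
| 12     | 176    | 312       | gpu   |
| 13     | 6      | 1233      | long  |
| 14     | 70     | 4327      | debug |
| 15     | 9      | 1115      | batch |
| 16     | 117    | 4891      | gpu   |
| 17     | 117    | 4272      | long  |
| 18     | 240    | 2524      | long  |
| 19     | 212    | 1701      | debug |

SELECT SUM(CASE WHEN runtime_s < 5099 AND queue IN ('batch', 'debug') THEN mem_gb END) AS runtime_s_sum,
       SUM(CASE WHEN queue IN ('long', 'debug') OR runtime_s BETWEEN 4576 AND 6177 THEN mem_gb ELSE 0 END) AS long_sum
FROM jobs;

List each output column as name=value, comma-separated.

[runtime_s_sum: runtime_s < 5099 AND queue IN ('batch', 'debug')]
job_id=8: ✓ → 136
job_id=9: ✗
job_id=10: ✗
job_id=11: ✗
job_id=12: ✗
job_id=13: ✗
job_id=14: ✓ → 70
job_id=15: ✓ → 9
job_id=16: ✗
job_id=17: ✗
job_id=18: ✗
job_id=19: ✓ → 212
runtime_s_sum = 136 + 70 + 9 + 212 = 427
—
[long_sum: queue IN ('long', 'debug') OR runtime_s BETWEEN 4576 AND 6177]
job_id=8: ✓ → 136
job_id=9: ✗
job_id=10: ✗
job_id=11: ✓ → 164
job_id=12: ✗
job_id=13: ✓ → 6
job_id=14: ✓ → 70
job_id=15: ✗
job_id=16: ✓ → 117
job_id=17: ✓ → 117
job_id=18: ✓ → 240
job_id=19: ✓ → 212
long_sum = 136 + 164 + 6 + 70 + 117 + 117 + 240 + 212 = 1062

runtime_s_sum=427, long_sum=1062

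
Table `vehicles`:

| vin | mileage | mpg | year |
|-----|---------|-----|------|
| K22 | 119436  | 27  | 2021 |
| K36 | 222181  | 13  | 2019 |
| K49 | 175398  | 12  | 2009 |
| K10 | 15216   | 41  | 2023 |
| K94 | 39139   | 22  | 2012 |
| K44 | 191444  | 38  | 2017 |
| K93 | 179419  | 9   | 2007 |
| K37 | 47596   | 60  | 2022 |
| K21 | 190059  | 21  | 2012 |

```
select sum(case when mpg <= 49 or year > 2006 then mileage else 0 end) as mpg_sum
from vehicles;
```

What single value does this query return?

vin=K22: ✓ → 119436
vin=K36: ✓ → 222181
vin=K49: ✓ → 175398
vin=K10: ✓ → 15216
vin=K94: ✓ → 39139
vin=K44: ✓ → 191444
vin=K93: ✓ → 179419
vin=K37: ✓ → 47596
vin=K21: ✓ → 190059
mpg_sum = 119436 + 222181 + 175398 + 15216 + 39139 + 191444 + 179419 + 47596 + 190059 = 1179888

1179888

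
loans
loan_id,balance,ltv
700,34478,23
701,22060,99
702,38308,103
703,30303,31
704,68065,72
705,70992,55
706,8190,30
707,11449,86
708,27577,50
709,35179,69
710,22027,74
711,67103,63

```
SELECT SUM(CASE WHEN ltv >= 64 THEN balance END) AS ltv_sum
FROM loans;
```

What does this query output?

197088

loan_id=700: ✗
loan_id=701: ✓ → 22060
loan_id=702: ✓ → 38308
loan_id=703: ✗
loan_id=704: ✓ → 68065
loan_id=705: ✗
loan_id=706: ✗
loan_id=707: ✓ → 11449
loan_id=708: ✗
loan_id=709: ✓ → 35179
loan_id=710: ✓ → 22027
loan_id=711: ✗
ltv_sum = 22060 + 38308 + 68065 + 11449 + 35179 + 22027 = 197088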